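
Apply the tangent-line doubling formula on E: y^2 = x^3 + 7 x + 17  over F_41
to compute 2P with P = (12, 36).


Doubling: s = (3 x1^2 + a) / (2 y1)
s = (3*12^2 + 7) / (2*36) mod 41 = 34
x3 = s^2 - 2 x1 mod 41 = 34^2 - 2*12 = 25
y3 = s (x1 - x3) - y1 mod 41 = 34 * (12 - 25) - 36 = 14

2P = (25, 14)


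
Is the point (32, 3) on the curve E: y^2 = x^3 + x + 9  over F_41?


Check whether y^2 = x^3 + 1 x + 9 (mod 41) for (x, y) = (32, 3).
LHS: y^2 = 3^2 mod 41 = 9
RHS: x^3 + 1 x + 9 = 32^3 + 1*32 + 9 mod 41 = 9
LHS = RHS

Yes, on the curve


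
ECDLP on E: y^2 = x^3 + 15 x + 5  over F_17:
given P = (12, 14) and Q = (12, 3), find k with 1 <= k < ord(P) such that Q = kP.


Enumerate multiples of P until we hit Q = (12, 3):
  1P = (12, 14)
  2P = (14, 16)
  3P = (9, 6)
  4P = (5, 16)
  5P = (15, 16)
  6P = (15, 1)
  7P = (5, 1)
  8P = (9, 11)
  9P = (14, 1)
  10P = (12, 3)
Match found at i = 10.

k = 10


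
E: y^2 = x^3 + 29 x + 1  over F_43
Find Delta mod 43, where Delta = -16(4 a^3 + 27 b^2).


4 a^3 + 27 b^2 = 4*29^3 + 27*1^2 = 97556 + 27 = 97583
Delta = -16 * (97583) = -1561328
Delta mod 43 = 2

Delta = 2 (mod 43)


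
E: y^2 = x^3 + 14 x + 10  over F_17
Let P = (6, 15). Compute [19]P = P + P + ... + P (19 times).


k = 19 = 10011_2 (binary, LSB first: 11001)
Double-and-add from P = (6, 15):
  bit 0 = 1: acc = O + (6, 15) = (6, 15)
  bit 1 = 1: acc = (6, 15) + (13, 3) = (11, 13)
  bit 2 = 0: acc unchanged = (11, 13)
  bit 3 = 0: acc unchanged = (11, 13)
  bit 4 = 1: acc = (11, 13) + (1, 12) = (13, 14)

19P = (13, 14)


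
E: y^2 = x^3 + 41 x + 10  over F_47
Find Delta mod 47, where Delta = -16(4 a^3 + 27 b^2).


4 a^3 + 27 b^2 = 4*41^3 + 27*10^2 = 275684 + 2700 = 278384
Delta = -16 * (278384) = -4454144
Delta mod 47 = 46

Delta = 46 (mod 47)


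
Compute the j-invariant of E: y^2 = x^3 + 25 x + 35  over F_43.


Delta = -16(4 a^3 + 27 b^2) mod 43 = 9
-1728 * (4 a)^3 = -1728 * (4*25)^3 mod 43 = 21
j = 21 * 9^(-1) mod 43 = 31

j = 31 (mod 43)


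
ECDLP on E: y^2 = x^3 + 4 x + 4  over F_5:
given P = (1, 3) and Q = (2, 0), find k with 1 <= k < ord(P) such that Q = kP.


Enumerate multiples of P until we hit Q = (2, 0):
  1P = (1, 3)
  2P = (2, 0)
Match found at i = 2.

k = 2


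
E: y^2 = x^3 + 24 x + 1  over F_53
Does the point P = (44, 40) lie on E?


Check whether y^2 = x^3 + 24 x + 1 (mod 53) for (x, y) = (44, 40).
LHS: y^2 = 40^2 mod 53 = 10
RHS: x^3 + 24 x + 1 = 44^3 + 24*44 + 1 mod 53 = 10
LHS = RHS

Yes, on the curve


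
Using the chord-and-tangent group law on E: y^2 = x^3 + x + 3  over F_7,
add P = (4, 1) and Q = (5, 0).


P != Q, so use the chord formula.
s = (y2 - y1) / (x2 - x1) = (6) / (1) mod 7 = 6
x3 = s^2 - x1 - x2 mod 7 = 6^2 - 4 - 5 = 6
y3 = s (x1 - x3) - y1 mod 7 = 6 * (4 - 6) - 1 = 1

P + Q = (6, 1)


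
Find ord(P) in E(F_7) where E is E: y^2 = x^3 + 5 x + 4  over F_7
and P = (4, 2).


Compute successive multiples of P until we hit O:
  1P = (4, 2)
  2P = (0, 2)
  3P = (3, 5)
  4P = (2, 6)
  5P = (5, 0)
  6P = (2, 1)
  7P = (3, 2)
  8P = (0, 5)
  ... (continuing to 10P)
  10P = O

ord(P) = 10


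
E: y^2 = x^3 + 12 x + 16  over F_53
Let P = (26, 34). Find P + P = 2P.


Doubling: s = (3 x1^2 + a) / (2 y1)
s = (3*26^2 + 12) / (2*34) mod 53 = 30
x3 = s^2 - 2 x1 mod 53 = 30^2 - 2*26 = 0
y3 = s (x1 - x3) - y1 mod 53 = 30 * (26 - 0) - 34 = 4

2P = (0, 4)


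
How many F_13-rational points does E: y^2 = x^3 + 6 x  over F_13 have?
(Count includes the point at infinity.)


For each x in F_13, count y with y^2 = x^3 + 6 x + 0 mod 13:
  x = 0: RHS = 0, y in [0]  -> 1 point(s)
  x = 4: RHS = 10, y in [6, 7]  -> 2 point(s)
  x = 5: RHS = 12, y in [5, 8]  -> 2 point(s)
  x = 8: RHS = 1, y in [1, 12]  -> 2 point(s)
  x = 9: RHS = 3, y in [4, 9]  -> 2 point(s)
Affine points: 9. Add the point at infinity: total = 10.

#E(F_13) = 10


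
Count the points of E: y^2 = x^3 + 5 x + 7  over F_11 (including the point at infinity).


For each x in F_11, count y with y^2 = x^3 + 5 x + 7 mod 11:
  x = 2: RHS = 3, y in [5, 6]  -> 2 point(s)
  x = 3: RHS = 5, y in [4, 7]  -> 2 point(s)
  x = 4: RHS = 3, y in [5, 6]  -> 2 point(s)
  x = 5: RHS = 3, y in [5, 6]  -> 2 point(s)
  x = 6: RHS = 0, y in [0]  -> 1 point(s)
  x = 7: RHS = 0, y in [0]  -> 1 point(s)
  x = 8: RHS = 9, y in [3, 8]  -> 2 point(s)
  x = 9: RHS = 0, y in [0]  -> 1 point(s)
  x = 10: RHS = 1, y in [1, 10]  -> 2 point(s)
Affine points: 15. Add the point at infinity: total = 16.

#E(F_11) = 16


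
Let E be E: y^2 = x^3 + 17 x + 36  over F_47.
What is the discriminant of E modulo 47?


4 a^3 + 27 b^2 = 4*17^3 + 27*36^2 = 19652 + 34992 = 54644
Delta = -16 * (54644) = -874304
Delta mod 47 = 37

Delta = 37 (mod 47)


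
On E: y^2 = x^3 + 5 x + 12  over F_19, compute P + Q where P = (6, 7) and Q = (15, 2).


P != Q, so use the chord formula.
s = (y2 - y1) / (x2 - x1) = (14) / (9) mod 19 = 10
x3 = s^2 - x1 - x2 mod 19 = 10^2 - 6 - 15 = 3
y3 = s (x1 - x3) - y1 mod 19 = 10 * (6 - 3) - 7 = 4

P + Q = (3, 4)


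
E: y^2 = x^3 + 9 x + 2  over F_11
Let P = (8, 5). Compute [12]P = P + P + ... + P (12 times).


k = 12 = 1100_2 (binary, LSB first: 0011)
Double-and-add from P = (8, 5):
  bit 0 = 0: acc unchanged = O
  bit 1 = 0: acc unchanged = O
  bit 2 = 1: acc = O + (7, 1) = (7, 1)
  bit 3 = 1: acc = (7, 1) + (9, 8) = (10, 5)

12P = (10, 5)


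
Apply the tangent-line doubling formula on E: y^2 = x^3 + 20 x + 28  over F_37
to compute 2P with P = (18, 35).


Doubling: s = (3 x1^2 + a) / (2 y1)
s = (3*18^2 + 20) / (2*35) mod 37 = 11
x3 = s^2 - 2 x1 mod 37 = 11^2 - 2*18 = 11
y3 = s (x1 - x3) - y1 mod 37 = 11 * (18 - 11) - 35 = 5

2P = (11, 5)


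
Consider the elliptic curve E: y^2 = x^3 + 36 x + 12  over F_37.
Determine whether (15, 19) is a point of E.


Check whether y^2 = x^3 + 36 x + 12 (mod 37) for (x, y) = (15, 19).
LHS: y^2 = 19^2 mod 37 = 28
RHS: x^3 + 36 x + 12 = 15^3 + 36*15 + 12 mod 37 = 5
LHS != RHS

No, not on the curve


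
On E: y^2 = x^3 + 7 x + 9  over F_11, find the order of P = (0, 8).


Compute successive multiples of P until we hit O:
  1P = (0, 8)
  2P = (9, 8)
  3P = (2, 3)
  4P = (7, 4)
  5P = (5, 9)
  6P = (10, 1)
  7P = (6, 5)
  8P = (8, 7)
  ... (continuing to 17P)
  17P = O

ord(P) = 17


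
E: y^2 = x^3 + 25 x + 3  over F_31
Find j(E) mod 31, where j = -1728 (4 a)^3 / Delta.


Delta = -16(4 a^3 + 27 b^2) mod 31 = 16
-1728 * (4 a)^3 = -1728 * (4*25)^3 mod 31 = 16
j = 16 * 16^(-1) mod 31 = 1

j = 1 (mod 31)


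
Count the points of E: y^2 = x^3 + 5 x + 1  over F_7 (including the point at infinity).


For each x in F_7, count y with y^2 = x^3 + 5 x + 1 mod 7:
  x = 0: RHS = 1, y in [1, 6]  -> 2 point(s)
  x = 1: RHS = 0, y in [0]  -> 1 point(s)
  x = 3: RHS = 1, y in [1, 6]  -> 2 point(s)
  x = 4: RHS = 1, y in [1, 6]  -> 2 point(s)
  x = 5: RHS = 4, y in [2, 5]  -> 2 point(s)
  x = 6: RHS = 2, y in [3, 4]  -> 2 point(s)
Affine points: 11. Add the point at infinity: total = 12.

#E(F_7) = 12


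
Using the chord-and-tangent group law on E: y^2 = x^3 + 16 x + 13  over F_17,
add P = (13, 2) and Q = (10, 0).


P != Q, so use the chord formula.
s = (y2 - y1) / (x2 - x1) = (15) / (14) mod 17 = 12
x3 = s^2 - x1 - x2 mod 17 = 12^2 - 13 - 10 = 2
y3 = s (x1 - x3) - y1 mod 17 = 12 * (13 - 2) - 2 = 11

P + Q = (2, 11)


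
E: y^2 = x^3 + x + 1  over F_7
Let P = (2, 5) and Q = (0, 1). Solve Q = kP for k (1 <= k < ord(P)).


Enumerate multiples of P until we hit Q = (0, 1):
  1P = (2, 5)
  2P = (0, 6)
  3P = (0, 1)
Match found at i = 3.

k = 3


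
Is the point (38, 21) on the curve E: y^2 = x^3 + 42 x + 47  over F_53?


Check whether y^2 = x^3 + 42 x + 47 (mod 53) for (x, y) = (38, 21).
LHS: y^2 = 21^2 mod 53 = 17
RHS: x^3 + 42 x + 47 = 38^3 + 42*38 + 47 mod 53 = 17
LHS = RHS

Yes, on the curve


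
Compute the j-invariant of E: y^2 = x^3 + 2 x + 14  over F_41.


Delta = -16(4 a^3 + 27 b^2) mod 41 = 14
-1728 * (4 a)^3 = -1728 * (4*2)^3 mod 41 = 3
j = 3 * 14^(-1) mod 41 = 9

j = 9 (mod 41)


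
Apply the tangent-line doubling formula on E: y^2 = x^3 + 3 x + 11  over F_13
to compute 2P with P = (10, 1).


Doubling: s = (3 x1^2 + a) / (2 y1)
s = (3*10^2 + 3) / (2*1) mod 13 = 2
x3 = s^2 - 2 x1 mod 13 = 2^2 - 2*10 = 10
y3 = s (x1 - x3) - y1 mod 13 = 2 * (10 - 10) - 1 = 12

2P = (10, 12)


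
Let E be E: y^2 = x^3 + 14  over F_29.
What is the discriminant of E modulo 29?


4 a^3 + 27 b^2 = 4*0^3 + 27*14^2 = 0 + 5292 = 5292
Delta = -16 * (5292) = -84672
Delta mod 29 = 8

Delta = 8 (mod 29)


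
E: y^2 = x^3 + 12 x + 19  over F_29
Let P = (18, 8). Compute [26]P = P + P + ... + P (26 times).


k = 26 = 11010_2 (binary, LSB first: 01011)
Double-and-add from P = (18, 8):
  bit 0 = 0: acc unchanged = O
  bit 1 = 1: acc = O + (27, 4) = (27, 4)
  bit 2 = 0: acc unchanged = (27, 4)
  bit 3 = 1: acc = (27, 4) + (28, 8) = (19, 28)
  bit 4 = 1: acc = (19, 28) + (15, 6) = (18, 21)

26P = (18, 21)


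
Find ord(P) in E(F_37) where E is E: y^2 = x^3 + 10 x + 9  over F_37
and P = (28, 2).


Compute successive multiples of P until we hit O:
  1P = (28, 2)
  2P = (11, 28)
  3P = (23, 23)
  4P = (14, 28)
  5P = (6, 10)
  6P = (12, 9)
  7P = (30, 22)
  8P = (5, 6)
  ... (continuing to 21P)
  21P = O

ord(P) = 21


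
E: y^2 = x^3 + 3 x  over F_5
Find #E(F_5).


For each x in F_5, count y with y^2 = x^3 + 3 x + 0 mod 5:
  x = 0: RHS = 0, y in [0]  -> 1 point(s)
  x = 1: RHS = 4, y in [2, 3]  -> 2 point(s)
  x = 2: RHS = 4, y in [2, 3]  -> 2 point(s)
  x = 3: RHS = 1, y in [1, 4]  -> 2 point(s)
  x = 4: RHS = 1, y in [1, 4]  -> 2 point(s)
Affine points: 9. Add the point at infinity: total = 10.

#E(F_5) = 10


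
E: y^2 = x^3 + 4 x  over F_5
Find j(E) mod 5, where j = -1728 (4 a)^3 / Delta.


Delta = -16(4 a^3 + 27 b^2) mod 5 = 4
-1728 * (4 a)^3 = -1728 * (4*4)^3 mod 5 = 2
j = 2 * 4^(-1) mod 5 = 3

j = 3 (mod 5)


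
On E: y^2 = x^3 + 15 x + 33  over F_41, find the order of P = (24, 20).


Compute successive multiples of P until we hit O:
  1P = (24, 20)
  2P = (24, 21)
  3P = O

ord(P) = 3


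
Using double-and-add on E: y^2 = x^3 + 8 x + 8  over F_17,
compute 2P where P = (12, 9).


k = 2 = 10_2 (binary, LSB first: 01)
Double-and-add from P = (12, 9):
  bit 0 = 0: acc unchanged = O
  bit 1 = 1: acc = O + (14, 12) = (14, 12)

2P = (14, 12)


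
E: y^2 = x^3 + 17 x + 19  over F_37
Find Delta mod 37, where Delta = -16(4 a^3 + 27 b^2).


4 a^3 + 27 b^2 = 4*17^3 + 27*19^2 = 19652 + 9747 = 29399
Delta = -16 * (29399) = -470384
Delta mod 37 = 34

Delta = 34 (mod 37)


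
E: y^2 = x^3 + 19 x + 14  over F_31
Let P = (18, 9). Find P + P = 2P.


Doubling: s = (3 x1^2 + a) / (2 y1)
s = (3*18^2 + 19) / (2*9) mod 31 = 12
x3 = s^2 - 2 x1 mod 31 = 12^2 - 2*18 = 15
y3 = s (x1 - x3) - y1 mod 31 = 12 * (18 - 15) - 9 = 27

2P = (15, 27)


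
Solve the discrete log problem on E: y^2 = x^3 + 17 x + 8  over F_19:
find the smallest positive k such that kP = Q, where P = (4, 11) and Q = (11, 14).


Enumerate multiples of P until we hit Q = (11, 14):
  1P = (4, 11)
  2P = (16, 14)
  3P = (5, 3)
  4P = (17, 17)
  5P = (18, 3)
  6P = (14, 11)
  7P = (1, 8)
  8P = (15, 16)
  9P = (9, 4)
  10P = (11, 14)
Match found at i = 10.

k = 10


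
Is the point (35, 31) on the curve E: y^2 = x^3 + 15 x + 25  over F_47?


Check whether y^2 = x^3 + 15 x + 25 (mod 47) for (x, y) = (35, 31).
LHS: y^2 = 31^2 mod 47 = 21
RHS: x^3 + 15 x + 25 = 35^3 + 15*35 + 25 mod 47 = 44
LHS != RHS

No, not on the curve


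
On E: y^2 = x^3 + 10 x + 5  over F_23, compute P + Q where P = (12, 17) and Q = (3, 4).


P != Q, so use the chord formula.
s = (y2 - y1) / (x2 - x1) = (10) / (14) mod 23 = 4
x3 = s^2 - x1 - x2 mod 23 = 4^2 - 12 - 3 = 1
y3 = s (x1 - x3) - y1 mod 23 = 4 * (12 - 1) - 17 = 4

P + Q = (1, 4)


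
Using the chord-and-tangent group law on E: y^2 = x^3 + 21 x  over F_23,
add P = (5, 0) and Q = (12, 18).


P != Q, so use the chord formula.
s = (y2 - y1) / (x2 - x1) = (18) / (7) mod 23 = 19
x3 = s^2 - x1 - x2 mod 23 = 19^2 - 5 - 12 = 22
y3 = s (x1 - x3) - y1 mod 23 = 19 * (5 - 22) - 0 = 22

P + Q = (22, 22)


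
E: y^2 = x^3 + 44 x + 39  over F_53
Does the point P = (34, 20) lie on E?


Check whether y^2 = x^3 + 44 x + 39 (mod 53) for (x, y) = (34, 20).
LHS: y^2 = 20^2 mod 53 = 29
RHS: x^3 + 44 x + 39 = 34^3 + 44*34 + 39 mod 53 = 29
LHS = RHS

Yes, on the curve


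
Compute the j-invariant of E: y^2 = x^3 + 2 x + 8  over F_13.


Delta = -16(4 a^3 + 27 b^2) mod 13 = 11
-1728 * (4 a)^3 = -1728 * (4*2)^3 mod 13 = 5
j = 5 * 11^(-1) mod 13 = 4

j = 4 (mod 13)


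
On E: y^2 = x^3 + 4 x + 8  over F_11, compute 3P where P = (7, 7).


k = 3 = 11_2 (binary, LSB first: 11)
Double-and-add from P = (7, 7):
  bit 0 = 1: acc = O + (7, 7) = (7, 7)
  bit 1 = 1: acc = (7, 7) + (9, 6) = (9, 5)

3P = (9, 5)


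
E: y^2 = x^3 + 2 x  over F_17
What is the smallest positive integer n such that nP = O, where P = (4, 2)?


Compute successive multiples of P until we hit O:
  1P = (4, 2)
  2P = (8, 16)
  3P = (13, 9)
  4P = (9, 13)
  5P = (0, 0)
  6P = (9, 4)
  7P = (13, 8)
  8P = (8, 1)
  ... (continuing to 10P)
  10P = O

ord(P) = 10


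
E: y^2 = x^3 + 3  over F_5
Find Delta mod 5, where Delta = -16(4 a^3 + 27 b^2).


4 a^3 + 27 b^2 = 4*0^3 + 27*3^2 = 0 + 243 = 243
Delta = -16 * (243) = -3888
Delta mod 5 = 2

Delta = 2 (mod 5)


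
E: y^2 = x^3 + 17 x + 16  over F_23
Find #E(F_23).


For each x in F_23, count y with y^2 = x^3 + 17 x + 16 mod 23:
  x = 0: RHS = 16, y in [4, 19]  -> 2 point(s)
  x = 2: RHS = 12, y in [9, 14]  -> 2 point(s)
  x = 3: RHS = 2, y in [5, 18]  -> 2 point(s)
  x = 6: RHS = 12, y in [9, 14]  -> 2 point(s)
  x = 7: RHS = 18, y in [8, 15]  -> 2 point(s)
  x = 9: RHS = 1, y in [1, 22]  -> 2 point(s)
  x = 10: RHS = 13, y in [6, 17]  -> 2 point(s)
  x = 11: RHS = 16, y in [4, 19]  -> 2 point(s)
  x = 12: RHS = 16, y in [4, 19]  -> 2 point(s)
  x = 14: RHS = 8, y in [10, 13]  -> 2 point(s)
  x = 15: RHS = 12, y in [9, 14]  -> 2 point(s)
  x = 18: RHS = 13, y in [6, 17]  -> 2 point(s)
Affine points: 24. Add the point at infinity: total = 25.

#E(F_23) = 25


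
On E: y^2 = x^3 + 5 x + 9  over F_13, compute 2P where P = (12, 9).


Doubling: s = (3 x1^2 + a) / (2 y1)
s = (3*12^2 + 5) / (2*9) mod 13 = 12
x3 = s^2 - 2 x1 mod 13 = 12^2 - 2*12 = 3
y3 = s (x1 - x3) - y1 mod 13 = 12 * (12 - 3) - 9 = 8

2P = (3, 8)


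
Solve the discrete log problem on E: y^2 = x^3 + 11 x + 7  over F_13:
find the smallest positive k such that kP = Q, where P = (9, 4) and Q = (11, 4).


Enumerate multiples of P until we hit Q = (11, 4):
  1P = (9, 4)
  2P = (11, 4)
Match found at i = 2.

k = 2


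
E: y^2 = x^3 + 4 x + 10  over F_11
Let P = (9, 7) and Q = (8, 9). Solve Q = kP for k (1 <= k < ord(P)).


Enumerate multiples of P until we hit Q = (8, 9):
  1P = (9, 7)
  2P = (8, 2)
  3P = (8, 9)
Match found at i = 3.

k = 3


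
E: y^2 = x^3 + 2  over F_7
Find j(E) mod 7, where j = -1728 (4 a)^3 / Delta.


Delta = -16(4 a^3 + 27 b^2) mod 7 = 1
-1728 * (4 a)^3 = -1728 * (4*0)^3 mod 7 = 0
j = 0 * 1^(-1) mod 7 = 0

j = 0 (mod 7)


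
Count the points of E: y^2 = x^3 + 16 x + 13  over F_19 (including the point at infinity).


For each x in F_19, count y with y^2 = x^3 + 16 x + 13 mod 19:
  x = 1: RHS = 11, y in [7, 12]  -> 2 point(s)
  x = 5: RHS = 9, y in [3, 16]  -> 2 point(s)
  x = 8: RHS = 7, y in [8, 11]  -> 2 point(s)
  x = 11: RHS = 0, y in [0]  -> 1 point(s)
  x = 13: RHS = 5, y in [9, 10]  -> 2 point(s)
  x = 14: RHS = 17, y in [6, 13]  -> 2 point(s)
  x = 17: RHS = 11, y in [7, 12]  -> 2 point(s)
Affine points: 13. Add the point at infinity: total = 14.

#E(F_19) = 14


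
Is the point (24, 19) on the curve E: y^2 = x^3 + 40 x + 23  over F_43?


Check whether y^2 = x^3 + 40 x + 23 (mod 43) for (x, y) = (24, 19).
LHS: y^2 = 19^2 mod 43 = 17
RHS: x^3 + 40 x + 23 = 24^3 + 40*24 + 23 mod 43 = 15
LHS != RHS

No, not on the curve


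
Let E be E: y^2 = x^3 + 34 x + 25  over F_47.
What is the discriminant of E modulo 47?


4 a^3 + 27 b^2 = 4*34^3 + 27*25^2 = 157216 + 16875 = 174091
Delta = -16 * (174091) = -2785456
Delta mod 47 = 46

Delta = 46 (mod 47)


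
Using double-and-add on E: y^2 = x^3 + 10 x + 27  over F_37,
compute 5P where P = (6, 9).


k = 5 = 101_2 (binary, LSB first: 101)
Double-and-add from P = (6, 9):
  bit 0 = 1: acc = O + (6, 9) = (6, 9)
  bit 1 = 0: acc unchanged = (6, 9)
  bit 2 = 1: acc = (6, 9) + (11, 32) = (16, 19)

5P = (16, 19)


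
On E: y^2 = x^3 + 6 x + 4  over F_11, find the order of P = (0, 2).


Compute successive multiples of P until we hit O:
  1P = (0, 2)
  2P = (5, 7)
  3P = (7, 2)
  4P = (4, 9)
  5P = (8, 6)
  6P = (6, 6)
  7P = (3, 7)
  8P = (1, 0)
  ... (continuing to 16P)
  16P = O

ord(P) = 16


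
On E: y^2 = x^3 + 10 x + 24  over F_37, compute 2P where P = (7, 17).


Doubling: s = (3 x1^2 + a) / (2 y1)
s = (3*7^2 + 10) / (2*17) mod 37 = 34
x3 = s^2 - 2 x1 mod 37 = 34^2 - 2*7 = 32
y3 = s (x1 - x3) - y1 mod 37 = 34 * (7 - 32) - 17 = 21

2P = (32, 21)


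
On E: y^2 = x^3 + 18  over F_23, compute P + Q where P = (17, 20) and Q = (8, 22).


P != Q, so use the chord formula.
s = (y2 - y1) / (x2 - x1) = (2) / (14) mod 23 = 10
x3 = s^2 - x1 - x2 mod 23 = 10^2 - 17 - 8 = 6
y3 = s (x1 - x3) - y1 mod 23 = 10 * (17 - 6) - 20 = 21

P + Q = (6, 21)


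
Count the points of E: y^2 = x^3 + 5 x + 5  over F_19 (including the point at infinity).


For each x in F_19, count y with y^2 = x^3 + 5 x + 5 mod 19:
  x = 0: RHS = 5, y in [9, 10]  -> 2 point(s)
  x = 1: RHS = 11, y in [7, 12]  -> 2 point(s)
  x = 2: RHS = 4, y in [2, 17]  -> 2 point(s)
  x = 3: RHS = 9, y in [3, 16]  -> 2 point(s)
  x = 6: RHS = 4, y in [2, 17]  -> 2 point(s)
  x = 8: RHS = 6, y in [5, 14]  -> 2 point(s)
  x = 9: RHS = 0, y in [0]  -> 1 point(s)
  x = 11: RHS = 4, y in [2, 17]  -> 2 point(s)
  x = 12: RHS = 7, y in [8, 11]  -> 2 point(s)
  x = 13: RHS = 6, y in [5, 14]  -> 2 point(s)
  x = 14: RHS = 7, y in [8, 11]  -> 2 point(s)
  x = 15: RHS = 16, y in [4, 15]  -> 2 point(s)
  x = 16: RHS = 1, y in [1, 18]  -> 2 point(s)
  x = 17: RHS = 6, y in [5, 14]  -> 2 point(s)
Affine points: 27. Add the point at infinity: total = 28.

#E(F_19) = 28


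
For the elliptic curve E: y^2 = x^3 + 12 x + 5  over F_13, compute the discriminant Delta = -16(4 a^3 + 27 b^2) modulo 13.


4 a^3 + 27 b^2 = 4*12^3 + 27*5^2 = 6912 + 675 = 7587
Delta = -16 * (7587) = -121392
Delta mod 13 = 2

Delta = 2 (mod 13)


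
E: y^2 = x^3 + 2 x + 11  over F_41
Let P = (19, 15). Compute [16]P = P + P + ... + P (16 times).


k = 16 = 10000_2 (binary, LSB first: 00001)
Double-and-add from P = (19, 15):
  bit 0 = 0: acc unchanged = O
  bit 1 = 0: acc unchanged = O
  bit 2 = 0: acc unchanged = O
  bit 3 = 0: acc unchanged = O
  bit 4 = 1: acc = O + (28, 24) = (28, 24)

16P = (28, 24)


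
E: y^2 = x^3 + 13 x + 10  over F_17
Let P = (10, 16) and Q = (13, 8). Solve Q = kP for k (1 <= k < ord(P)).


Enumerate multiples of P until we hit Q = (13, 8):
  1P = (10, 16)
  2P = (5, 9)
  3P = (6, 10)
  4P = (16, 9)
  5P = (7, 6)
  6P = (13, 8)
Match found at i = 6.

k = 6


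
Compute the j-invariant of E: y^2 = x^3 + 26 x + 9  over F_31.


Delta = -16(4 a^3 + 27 b^2) mod 31 = 9
-1728 * (4 a)^3 = -1728 * (4*26)^3 mod 31 = 15
j = 15 * 9^(-1) mod 31 = 12

j = 12 (mod 31)


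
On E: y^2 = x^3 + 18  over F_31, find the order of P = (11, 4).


Compute successive multiples of P until we hit O:
  1P = (11, 4)
  2P = (3, 18)
  3P = (22, 23)
  4P = (12, 14)
  5P = (15, 18)
  6P = (25, 9)
  7P = (13, 13)
  8P = (4, 12)
  ... (continuing to 39P)
  39P = O

ord(P) = 39


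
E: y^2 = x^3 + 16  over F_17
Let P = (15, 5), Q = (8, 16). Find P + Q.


P != Q, so use the chord formula.
s = (y2 - y1) / (x2 - x1) = (11) / (10) mod 17 = 13
x3 = s^2 - x1 - x2 mod 17 = 13^2 - 15 - 8 = 10
y3 = s (x1 - x3) - y1 mod 17 = 13 * (15 - 10) - 5 = 9

P + Q = (10, 9)


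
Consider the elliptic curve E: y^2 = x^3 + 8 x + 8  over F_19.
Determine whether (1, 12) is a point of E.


Check whether y^2 = x^3 + 8 x + 8 (mod 19) for (x, y) = (1, 12).
LHS: y^2 = 12^2 mod 19 = 11
RHS: x^3 + 8 x + 8 = 1^3 + 8*1 + 8 mod 19 = 17
LHS != RHS

No, not on the curve


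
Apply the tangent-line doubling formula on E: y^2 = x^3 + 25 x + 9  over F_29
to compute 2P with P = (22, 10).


Doubling: s = (3 x1^2 + a) / (2 y1)
s = (3*22^2 + 25) / (2*10) mod 29 = 26
x3 = s^2 - 2 x1 mod 29 = 26^2 - 2*22 = 23
y3 = s (x1 - x3) - y1 mod 29 = 26 * (22 - 23) - 10 = 22

2P = (23, 22)


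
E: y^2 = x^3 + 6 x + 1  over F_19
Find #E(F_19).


For each x in F_19, count y with y^2 = x^3 + 6 x + 1 mod 19:
  x = 0: RHS = 1, y in [1, 18]  -> 2 point(s)
  x = 5: RHS = 4, y in [2, 17]  -> 2 point(s)
  x = 6: RHS = 6, y in [5, 14]  -> 2 point(s)
  x = 7: RHS = 6, y in [5, 14]  -> 2 point(s)
  x = 9: RHS = 5, y in [9, 10]  -> 2 point(s)
  x = 10: RHS = 16, y in [4, 15]  -> 2 point(s)
  x = 11: RHS = 11, y in [7, 12]  -> 2 point(s)
  x = 14: RHS = 17, y in [6, 13]  -> 2 point(s)
  x = 17: RHS = 0, y in [0]  -> 1 point(s)
Affine points: 17. Add the point at infinity: total = 18.

#E(F_19) = 18


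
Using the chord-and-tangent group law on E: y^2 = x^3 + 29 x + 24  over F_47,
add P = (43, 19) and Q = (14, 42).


P != Q, so use the chord formula.
s = (y2 - y1) / (x2 - x1) = (23) / (18) mod 47 = 30
x3 = s^2 - x1 - x2 mod 47 = 30^2 - 43 - 14 = 44
y3 = s (x1 - x3) - y1 mod 47 = 30 * (43 - 44) - 19 = 45

P + Q = (44, 45)


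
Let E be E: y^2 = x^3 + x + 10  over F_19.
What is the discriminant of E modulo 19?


4 a^3 + 27 b^2 = 4*1^3 + 27*10^2 = 4 + 2700 = 2704
Delta = -16 * (2704) = -43264
Delta mod 19 = 18

Delta = 18 (mod 19)


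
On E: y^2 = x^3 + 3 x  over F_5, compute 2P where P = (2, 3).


Doubling: s = (3 x1^2 + a) / (2 y1)
s = (3*2^2 + 3) / (2*3) mod 5 = 0
x3 = s^2 - 2 x1 mod 5 = 0^2 - 2*2 = 1
y3 = s (x1 - x3) - y1 mod 5 = 0 * (2 - 1) - 3 = 2

2P = (1, 2)


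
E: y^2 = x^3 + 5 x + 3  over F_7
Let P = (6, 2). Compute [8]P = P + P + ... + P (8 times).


k = 8 = 1000_2 (binary, LSB first: 0001)
Double-and-add from P = (6, 2):
  bit 0 = 0: acc unchanged = O
  bit 1 = 0: acc unchanged = O
  bit 2 = 0: acc unchanged = O
  bit 3 = 1: acc = O + (6, 5) = (6, 5)

8P = (6, 5)


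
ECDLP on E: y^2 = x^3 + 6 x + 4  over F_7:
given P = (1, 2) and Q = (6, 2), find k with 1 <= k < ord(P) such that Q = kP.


Enumerate multiples of P until we hit Q = (6, 2):
  1P = (1, 2)
  2P = (0, 2)
  3P = (6, 5)
  4P = (4, 6)
  5P = (3, 0)
  6P = (4, 1)
  7P = (6, 2)
Match found at i = 7.

k = 7


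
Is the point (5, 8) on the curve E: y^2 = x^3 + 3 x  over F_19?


Check whether y^2 = x^3 + 3 x + 0 (mod 19) for (x, y) = (5, 8).
LHS: y^2 = 8^2 mod 19 = 7
RHS: x^3 + 3 x + 0 = 5^3 + 3*5 + 0 mod 19 = 7
LHS = RHS

Yes, on the curve


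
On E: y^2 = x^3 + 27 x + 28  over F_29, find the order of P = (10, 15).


Compute successive multiples of P until we hit O:
  1P = (10, 15)
  2P = (15, 3)
  3P = (26, 6)
  4P = (0, 12)
  5P = (13, 16)
  6P = (19, 11)
  7P = (7, 3)
  8P = (28, 0)
  ... (continuing to 16P)
  16P = O

ord(P) = 16


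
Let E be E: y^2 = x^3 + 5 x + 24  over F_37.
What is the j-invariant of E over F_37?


Delta = -16(4 a^3 + 27 b^2) mod 37 = 22
-1728 * (4 a)^3 = -1728 * (4*5)^3 mod 37 = 14
j = 14 * 22^(-1) mod 37 = 4

j = 4 (mod 37)


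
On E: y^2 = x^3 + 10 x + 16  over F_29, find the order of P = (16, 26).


Compute successive multiples of P until we hit O:
  1P = (16, 26)
  2P = (13, 20)
  3P = (4, 27)
  4P = (8, 12)
  5P = (28, 11)
  6P = (21, 2)
  7P = (22, 26)
  8P = (20, 3)
  ... (continuing to 34P)
  34P = O

ord(P) = 34


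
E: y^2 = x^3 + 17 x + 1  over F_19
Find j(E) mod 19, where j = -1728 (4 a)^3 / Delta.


Delta = -16(4 a^3 + 27 b^2) mod 19 = 4
-1728 * (4 a)^3 = -1728 * (4*17)^3 mod 19 = 1
j = 1 * 4^(-1) mod 19 = 5

j = 5 (mod 19)


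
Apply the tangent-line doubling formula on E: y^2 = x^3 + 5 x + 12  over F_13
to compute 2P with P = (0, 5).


Doubling: s = (3 x1^2 + a) / (2 y1)
s = (3*0^2 + 5) / (2*5) mod 13 = 7
x3 = s^2 - 2 x1 mod 13 = 7^2 - 2*0 = 10
y3 = s (x1 - x3) - y1 mod 13 = 7 * (0 - 10) - 5 = 3

2P = (10, 3)


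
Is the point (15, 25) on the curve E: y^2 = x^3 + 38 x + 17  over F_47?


Check whether y^2 = x^3 + 38 x + 17 (mod 47) for (x, y) = (15, 25).
LHS: y^2 = 25^2 mod 47 = 14
RHS: x^3 + 38 x + 17 = 15^3 + 38*15 + 17 mod 47 = 14
LHS = RHS

Yes, on the curve


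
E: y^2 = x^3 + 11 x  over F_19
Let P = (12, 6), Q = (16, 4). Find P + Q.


P != Q, so use the chord formula.
s = (y2 - y1) / (x2 - x1) = (17) / (4) mod 19 = 9
x3 = s^2 - x1 - x2 mod 19 = 9^2 - 12 - 16 = 15
y3 = s (x1 - x3) - y1 mod 19 = 9 * (12 - 15) - 6 = 5

P + Q = (15, 5)


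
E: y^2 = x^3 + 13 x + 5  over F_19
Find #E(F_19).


For each x in F_19, count y with y^2 = x^3 + 13 x + 5 mod 19:
  x = 0: RHS = 5, y in [9, 10]  -> 2 point(s)
  x = 1: RHS = 0, y in [0]  -> 1 point(s)
  x = 2: RHS = 1, y in [1, 18]  -> 2 point(s)
  x = 4: RHS = 7, y in [8, 11]  -> 2 point(s)
  x = 5: RHS = 5, y in [9, 10]  -> 2 point(s)
  x = 11: RHS = 16, y in [4, 15]  -> 2 point(s)
  x = 14: RHS = 5, y in [9, 10]  -> 2 point(s)
  x = 17: RHS = 9, y in [3, 16]  -> 2 point(s)
Affine points: 15. Add the point at infinity: total = 16.

#E(F_19) = 16


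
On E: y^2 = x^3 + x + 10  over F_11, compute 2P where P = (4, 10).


k = 2 = 10_2 (binary, LSB first: 01)
Double-and-add from P = (4, 10):
  bit 0 = 0: acc unchanged = O
  bit 1 = 1: acc = O + (1, 10) = (1, 10)

2P = (1, 10)


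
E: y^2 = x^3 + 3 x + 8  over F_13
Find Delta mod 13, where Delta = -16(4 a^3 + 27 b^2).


4 a^3 + 27 b^2 = 4*3^3 + 27*8^2 = 108 + 1728 = 1836
Delta = -16 * (1836) = -29376
Delta mod 13 = 4

Delta = 4 (mod 13)


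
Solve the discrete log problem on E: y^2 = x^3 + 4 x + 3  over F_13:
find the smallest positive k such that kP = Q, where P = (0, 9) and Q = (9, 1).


Enumerate multiples of P until we hit Q = (9, 1):
  1P = (0, 9)
  2P = (10, 9)
  3P = (3, 4)
  4P = (7, 7)
  5P = (9, 1)
Match found at i = 5.

k = 5


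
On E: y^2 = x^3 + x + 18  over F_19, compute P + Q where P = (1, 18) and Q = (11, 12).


P != Q, so use the chord formula.
s = (y2 - y1) / (x2 - x1) = (13) / (10) mod 19 = 7
x3 = s^2 - x1 - x2 mod 19 = 7^2 - 1 - 11 = 18
y3 = s (x1 - x3) - y1 mod 19 = 7 * (1 - 18) - 18 = 15

P + Q = (18, 15)


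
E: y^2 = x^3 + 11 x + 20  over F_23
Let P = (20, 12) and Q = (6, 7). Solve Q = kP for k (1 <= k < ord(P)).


Enumerate multiples of P until we hit Q = (6, 7):
  1P = (20, 12)
  2P = (1, 20)
  3P = (6, 16)
  4P = (6, 7)
Match found at i = 4.

k = 4


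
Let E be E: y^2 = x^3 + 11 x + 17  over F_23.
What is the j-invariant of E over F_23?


Delta = -16(4 a^3 + 27 b^2) mod 23 = 4
-1728 * (4 a)^3 = -1728 * (4*11)^3 mod 23 = 1
j = 1 * 4^(-1) mod 23 = 6

j = 6 (mod 23)


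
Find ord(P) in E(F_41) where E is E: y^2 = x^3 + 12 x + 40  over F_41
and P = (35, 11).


Compute successive multiples of P until we hit O:
  1P = (35, 11)
  2P = (16, 33)
  3P = (32, 33)
  4P = (5, 15)
  5P = (34, 8)
  6P = (22, 28)
  7P = (9, 37)
  8P = (39, 34)
  ... (continuing to 22P)
  22P = O

ord(P) = 22


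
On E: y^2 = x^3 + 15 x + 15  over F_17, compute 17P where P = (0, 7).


k = 17 = 10001_2 (binary, LSB first: 10001)
Double-and-add from P = (0, 7):
  bit 0 = 1: acc = O + (0, 7) = (0, 7)
  bit 1 = 0: acc unchanged = (0, 7)
  bit 2 = 0: acc unchanged = (0, 7)
  bit 3 = 0: acc unchanged = (0, 7)
  bit 4 = 1: acc = (0, 7) + (3, 6) = (16, 4)

17P = (16, 4)


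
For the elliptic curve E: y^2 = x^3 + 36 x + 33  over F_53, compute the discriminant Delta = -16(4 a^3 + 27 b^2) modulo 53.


4 a^3 + 27 b^2 = 4*36^3 + 27*33^2 = 186624 + 29403 = 216027
Delta = -16 * (216027) = -3456432
Delta mod 53 = 16

Delta = 16 (mod 53)


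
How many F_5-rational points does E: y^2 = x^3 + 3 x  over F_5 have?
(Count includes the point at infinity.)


For each x in F_5, count y with y^2 = x^3 + 3 x + 0 mod 5:
  x = 0: RHS = 0, y in [0]  -> 1 point(s)
  x = 1: RHS = 4, y in [2, 3]  -> 2 point(s)
  x = 2: RHS = 4, y in [2, 3]  -> 2 point(s)
  x = 3: RHS = 1, y in [1, 4]  -> 2 point(s)
  x = 4: RHS = 1, y in [1, 4]  -> 2 point(s)
Affine points: 9. Add the point at infinity: total = 10.

#E(F_5) = 10


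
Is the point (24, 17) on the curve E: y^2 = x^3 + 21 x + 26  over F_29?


Check whether y^2 = x^3 + 21 x + 26 (mod 29) for (x, y) = (24, 17).
LHS: y^2 = 17^2 mod 29 = 28
RHS: x^3 + 21 x + 26 = 24^3 + 21*24 + 26 mod 29 = 28
LHS = RHS

Yes, on the curve


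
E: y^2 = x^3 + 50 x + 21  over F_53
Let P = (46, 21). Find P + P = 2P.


Doubling: s = (3 x1^2 + a) / (2 y1)
s = (3*46^2 + 50) / (2*21) mod 53 = 11
x3 = s^2 - 2 x1 mod 53 = 11^2 - 2*46 = 29
y3 = s (x1 - x3) - y1 mod 53 = 11 * (46 - 29) - 21 = 7

2P = (29, 7)


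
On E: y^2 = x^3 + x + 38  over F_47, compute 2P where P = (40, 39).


Doubling: s = (3 x1^2 + a) / (2 y1)
s = (3*40^2 + 1) / (2*39) mod 47 = 26
x3 = s^2 - 2 x1 mod 47 = 26^2 - 2*40 = 32
y3 = s (x1 - x3) - y1 mod 47 = 26 * (40 - 32) - 39 = 28

2P = (32, 28)


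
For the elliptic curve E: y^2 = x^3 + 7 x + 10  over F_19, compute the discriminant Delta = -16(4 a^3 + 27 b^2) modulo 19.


4 a^3 + 27 b^2 = 4*7^3 + 27*10^2 = 1372 + 2700 = 4072
Delta = -16 * (4072) = -65152
Delta mod 19 = 18

Delta = 18 (mod 19)


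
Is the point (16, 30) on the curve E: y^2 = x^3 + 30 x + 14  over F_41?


Check whether y^2 = x^3 + 30 x + 14 (mod 41) for (x, y) = (16, 30).
LHS: y^2 = 30^2 mod 41 = 39
RHS: x^3 + 30 x + 14 = 16^3 + 30*16 + 14 mod 41 = 39
LHS = RHS

Yes, on the curve


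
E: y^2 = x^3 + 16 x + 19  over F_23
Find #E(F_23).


For each x in F_23, count y with y^2 = x^3 + 16 x + 19 mod 23:
  x = 1: RHS = 13, y in [6, 17]  -> 2 point(s)
  x = 2: RHS = 13, y in [6, 17]  -> 2 point(s)
  x = 3: RHS = 2, y in [5, 18]  -> 2 point(s)
  x = 4: RHS = 9, y in [3, 20]  -> 2 point(s)
  x = 6: RHS = 9, y in [3, 20]  -> 2 point(s)
  x = 9: RHS = 18, y in [8, 15]  -> 2 point(s)
  x = 10: RHS = 6, y in [11, 12]  -> 2 point(s)
  x = 11: RHS = 8, y in [10, 13]  -> 2 point(s)
  x = 13: RHS = 9, y in [3, 20]  -> 2 point(s)
  x = 15: RHS = 0, y in [0]  -> 1 point(s)
  x = 16: RHS = 1, y in [1, 22]  -> 2 point(s)
  x = 17: RHS = 6, y in [11, 12]  -> 2 point(s)
  x = 19: RHS = 6, y in [11, 12]  -> 2 point(s)
  x = 20: RHS = 13, y in [6, 17]  -> 2 point(s)
  x = 21: RHS = 2, y in [5, 18]  -> 2 point(s)
  x = 22: RHS = 2, y in [5, 18]  -> 2 point(s)
Affine points: 31. Add the point at infinity: total = 32.

#E(F_23) = 32


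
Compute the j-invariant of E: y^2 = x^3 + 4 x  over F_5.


Delta = -16(4 a^3 + 27 b^2) mod 5 = 4
-1728 * (4 a)^3 = -1728 * (4*4)^3 mod 5 = 2
j = 2 * 4^(-1) mod 5 = 3

j = 3 (mod 5)


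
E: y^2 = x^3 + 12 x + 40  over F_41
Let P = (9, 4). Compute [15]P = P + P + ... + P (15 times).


k = 15 = 1111_2 (binary, LSB first: 1111)
Double-and-add from P = (9, 4):
  bit 0 = 1: acc = O + (9, 4) = (9, 4)
  bit 1 = 1: acc = (9, 4) + (39, 34) = (35, 11)
  bit 2 = 1: acc = (35, 11) + (22, 13) = (34, 33)
  bit 3 = 1: acc = (34, 33) + (37, 16) = (34, 8)

15P = (34, 8)


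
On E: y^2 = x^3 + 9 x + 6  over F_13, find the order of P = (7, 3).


Compute successive multiples of P until we hit O:
  1P = (7, 3)
  2P = (12, 10)
  3P = (10, 11)
  4P = (6, 4)
  5P = (1, 4)
  6P = (9, 6)
  7P = (9, 7)
  8P = (1, 9)
  ... (continuing to 13P)
  13P = O

ord(P) = 13


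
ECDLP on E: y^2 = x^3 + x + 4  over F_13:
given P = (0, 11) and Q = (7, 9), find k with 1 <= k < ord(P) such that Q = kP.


Enumerate multiples of P until we hit Q = (7, 9):
  1P = (0, 11)
  2P = (9, 1)
  3P = (7, 4)
  4P = (7, 9)
Match found at i = 4.

k = 4


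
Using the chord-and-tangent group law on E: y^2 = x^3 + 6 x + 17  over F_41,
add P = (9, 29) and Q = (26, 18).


P != Q, so use the chord formula.
s = (y2 - y1) / (x2 - x1) = (30) / (17) mod 41 = 9
x3 = s^2 - x1 - x2 mod 41 = 9^2 - 9 - 26 = 5
y3 = s (x1 - x3) - y1 mod 41 = 9 * (9 - 5) - 29 = 7

P + Q = (5, 7)


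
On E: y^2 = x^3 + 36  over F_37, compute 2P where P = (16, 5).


Doubling: s = (3 x1^2 + a) / (2 y1)
s = (3*16^2 + 0) / (2*5) mod 37 = 25
x3 = s^2 - 2 x1 mod 37 = 25^2 - 2*16 = 1
y3 = s (x1 - x3) - y1 mod 37 = 25 * (16 - 1) - 5 = 0

2P = (1, 0)


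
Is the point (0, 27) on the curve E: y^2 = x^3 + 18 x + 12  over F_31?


Check whether y^2 = x^3 + 18 x + 12 (mod 31) for (x, y) = (0, 27).
LHS: y^2 = 27^2 mod 31 = 16
RHS: x^3 + 18 x + 12 = 0^3 + 18*0 + 12 mod 31 = 12
LHS != RHS

No, not on the curve


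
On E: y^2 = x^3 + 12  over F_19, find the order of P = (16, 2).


Compute successive multiples of P until we hit O:
  1P = (16, 2)
  2P = (10, 10)
  3P = (18, 7)
  4P = (15, 10)
  5P = (14, 1)
  6P = (13, 9)
  7P = (6, 0)
  8P = (13, 10)
  ... (continuing to 14P)
  14P = O

ord(P) = 14


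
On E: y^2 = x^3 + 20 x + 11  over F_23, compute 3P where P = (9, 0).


k = 3 = 11_2 (binary, LSB first: 11)
Double-and-add from P = (9, 0):
  bit 0 = 1: acc = O + (9, 0) = (9, 0)
  bit 1 = 1: acc = (9, 0) + O = (9, 0)

3P = (9, 0)


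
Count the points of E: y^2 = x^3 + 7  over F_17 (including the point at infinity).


For each x in F_17, count y with y^2 = x^3 + 0 x + 7 mod 17:
  x = 1: RHS = 8, y in [5, 12]  -> 2 point(s)
  x = 2: RHS = 15, y in [7, 10]  -> 2 point(s)
  x = 3: RHS = 0, y in [0]  -> 1 point(s)
  x = 5: RHS = 13, y in [8, 9]  -> 2 point(s)
  x = 6: RHS = 2, y in [6, 11]  -> 2 point(s)
  x = 8: RHS = 9, y in [3, 14]  -> 2 point(s)
  x = 10: RHS = 4, y in [2, 15]  -> 2 point(s)
  x = 12: RHS = 1, y in [1, 16]  -> 2 point(s)
  x = 15: RHS = 16, y in [4, 13]  -> 2 point(s)
Affine points: 17. Add the point at infinity: total = 18.

#E(F_17) = 18


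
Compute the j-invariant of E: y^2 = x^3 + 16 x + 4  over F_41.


Delta = -16(4 a^3 + 27 b^2) mod 41 = 27
-1728 * (4 a)^3 = -1728 * (4*16)^3 mod 41 = 19
j = 19 * 27^(-1) mod 41 = 25

j = 25 (mod 41)


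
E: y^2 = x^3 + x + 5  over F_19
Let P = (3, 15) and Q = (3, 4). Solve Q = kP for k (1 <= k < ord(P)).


Enumerate multiples of P until we hit Q = (3, 4):
  1P = (3, 15)
  2P = (11, 13)
  3P = (11, 6)
  4P = (3, 4)
Match found at i = 4.

k = 4


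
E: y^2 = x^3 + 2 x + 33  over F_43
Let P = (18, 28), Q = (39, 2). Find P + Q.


P != Q, so use the chord formula.
s = (y2 - y1) / (x2 - x1) = (17) / (21) mod 43 = 9
x3 = s^2 - x1 - x2 mod 43 = 9^2 - 18 - 39 = 24
y3 = s (x1 - x3) - y1 mod 43 = 9 * (18 - 24) - 28 = 4

P + Q = (24, 4)


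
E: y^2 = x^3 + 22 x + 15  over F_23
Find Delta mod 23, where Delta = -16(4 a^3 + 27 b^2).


4 a^3 + 27 b^2 = 4*22^3 + 27*15^2 = 42592 + 6075 = 48667
Delta = -16 * (48667) = -778672
Delta mod 23 = 16

Delta = 16 (mod 23)


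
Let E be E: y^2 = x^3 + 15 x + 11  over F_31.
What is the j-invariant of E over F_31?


Delta = -16(4 a^3 + 27 b^2) mod 31 = 2
-1728 * (4 a)^3 = -1728 * (4*15)^3 mod 31 = 29
j = 29 * 2^(-1) mod 31 = 30

j = 30 (mod 31)


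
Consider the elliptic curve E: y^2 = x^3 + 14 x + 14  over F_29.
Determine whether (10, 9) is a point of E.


Check whether y^2 = x^3 + 14 x + 14 (mod 29) for (x, y) = (10, 9).
LHS: y^2 = 9^2 mod 29 = 23
RHS: x^3 + 14 x + 14 = 10^3 + 14*10 + 14 mod 29 = 23
LHS = RHS

Yes, on the curve


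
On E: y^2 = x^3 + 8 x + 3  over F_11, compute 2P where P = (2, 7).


Doubling: s = (3 x1^2 + a) / (2 y1)
s = (3*2^2 + 8) / (2*7) mod 11 = 3
x3 = s^2 - 2 x1 mod 11 = 3^2 - 2*2 = 5
y3 = s (x1 - x3) - y1 mod 11 = 3 * (2 - 5) - 7 = 6

2P = (5, 6)


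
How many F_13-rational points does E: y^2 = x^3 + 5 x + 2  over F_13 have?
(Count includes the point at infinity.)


For each x in F_13, count y with y^2 = x^3 + 5 x + 2 mod 13:
  x = 5: RHS = 9, y in [3, 10]  -> 2 point(s)
  x = 6: RHS = 1, y in [1, 12]  -> 2 point(s)
  x = 7: RHS = 3, y in [4, 9]  -> 2 point(s)
  x = 9: RHS = 9, y in [3, 10]  -> 2 point(s)
  x = 10: RHS = 12, y in [5, 8]  -> 2 point(s)
  x = 11: RHS = 10, y in [6, 7]  -> 2 point(s)
  x = 12: RHS = 9, y in [3, 10]  -> 2 point(s)
Affine points: 14. Add the point at infinity: total = 15.

#E(F_13) = 15


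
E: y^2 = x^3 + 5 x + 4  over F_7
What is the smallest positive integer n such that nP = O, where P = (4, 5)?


Compute successive multiples of P until we hit O:
  1P = (4, 5)
  2P = (0, 5)
  3P = (3, 2)
  4P = (2, 1)
  5P = (5, 0)
  6P = (2, 6)
  7P = (3, 5)
  8P = (0, 2)
  ... (continuing to 10P)
  10P = O

ord(P) = 10


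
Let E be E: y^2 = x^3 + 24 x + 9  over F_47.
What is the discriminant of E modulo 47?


4 a^3 + 27 b^2 = 4*24^3 + 27*9^2 = 55296 + 2187 = 57483
Delta = -16 * (57483) = -919728
Delta mod 47 = 15

Delta = 15 (mod 47)


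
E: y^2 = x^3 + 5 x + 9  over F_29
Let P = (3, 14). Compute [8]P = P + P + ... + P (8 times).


k = 8 = 1000_2 (binary, LSB first: 0001)
Double-and-add from P = (3, 14):
  bit 0 = 0: acc unchanged = O
  bit 1 = 0: acc unchanged = O
  bit 2 = 0: acc unchanged = O
  bit 3 = 1: acc = O + (3, 15) = (3, 15)

8P = (3, 15)


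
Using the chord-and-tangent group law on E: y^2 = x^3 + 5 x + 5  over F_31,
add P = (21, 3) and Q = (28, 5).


P != Q, so use the chord formula.
s = (y2 - y1) / (x2 - x1) = (2) / (7) mod 31 = 18
x3 = s^2 - x1 - x2 mod 31 = 18^2 - 21 - 28 = 27
y3 = s (x1 - x3) - y1 mod 31 = 18 * (21 - 27) - 3 = 13

P + Q = (27, 13)


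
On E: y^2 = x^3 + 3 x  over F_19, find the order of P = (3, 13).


Compute successive multiples of P until we hit O:
  1P = (3, 13)
  2P = (5, 11)
  3P = (12, 15)
  4P = (1, 17)
  5P = (0, 0)
  6P = (1, 2)
  7P = (12, 4)
  8P = (5, 8)
  ... (continuing to 10P)
  10P = O

ord(P) = 10


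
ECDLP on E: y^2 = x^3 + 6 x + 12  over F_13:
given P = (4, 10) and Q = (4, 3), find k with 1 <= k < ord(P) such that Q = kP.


Enumerate multiples of P until we hit Q = (4, 3):
  1P = (4, 10)
  2P = (8, 0)
  3P = (4, 3)
Match found at i = 3.

k = 3


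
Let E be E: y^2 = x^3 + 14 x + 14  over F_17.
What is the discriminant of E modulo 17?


4 a^3 + 27 b^2 = 4*14^3 + 27*14^2 = 10976 + 5292 = 16268
Delta = -16 * (16268) = -260288
Delta mod 17 = 16

Delta = 16 (mod 17)


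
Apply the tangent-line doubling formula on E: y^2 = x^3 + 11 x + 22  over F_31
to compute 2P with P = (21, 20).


Doubling: s = (3 x1^2 + a) / (2 y1)
s = (3*21^2 + 11) / (2*20) mod 31 = 7
x3 = s^2 - 2 x1 mod 31 = 7^2 - 2*21 = 7
y3 = s (x1 - x3) - y1 mod 31 = 7 * (21 - 7) - 20 = 16

2P = (7, 16)


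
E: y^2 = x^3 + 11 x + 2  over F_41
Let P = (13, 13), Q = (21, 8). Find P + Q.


P != Q, so use the chord formula.
s = (y2 - y1) / (x2 - x1) = (36) / (8) mod 41 = 25
x3 = s^2 - x1 - x2 mod 41 = 25^2 - 13 - 21 = 17
y3 = s (x1 - x3) - y1 mod 41 = 25 * (13 - 17) - 13 = 10

P + Q = (17, 10)


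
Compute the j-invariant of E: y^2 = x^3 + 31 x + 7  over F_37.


Delta = -16(4 a^3 + 27 b^2) mod 37 = 19
-1728 * (4 a)^3 = -1728 * (4*31)^3 mod 37 = 6
j = 6 * 19^(-1) mod 37 = 12

j = 12 (mod 37)


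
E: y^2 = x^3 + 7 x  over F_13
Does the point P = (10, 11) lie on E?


Check whether y^2 = x^3 + 7 x + 0 (mod 13) for (x, y) = (10, 11).
LHS: y^2 = 11^2 mod 13 = 4
RHS: x^3 + 7 x + 0 = 10^3 + 7*10 + 0 mod 13 = 4
LHS = RHS

Yes, on the curve


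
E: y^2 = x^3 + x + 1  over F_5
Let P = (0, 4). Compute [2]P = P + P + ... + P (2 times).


k = 2 = 10_2 (binary, LSB first: 01)
Double-and-add from P = (0, 4):
  bit 0 = 0: acc unchanged = O
  bit 1 = 1: acc = O + (4, 3) = (4, 3)

2P = (4, 3)


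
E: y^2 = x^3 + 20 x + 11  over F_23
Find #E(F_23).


For each x in F_23, count y with y^2 = x^3 + 20 x + 11 mod 23:
  x = 1: RHS = 9, y in [3, 20]  -> 2 point(s)
  x = 2: RHS = 13, y in [6, 17]  -> 2 point(s)
  x = 3: RHS = 6, y in [11, 12]  -> 2 point(s)
  x = 5: RHS = 6, y in [11, 12]  -> 2 point(s)
  x = 6: RHS = 2, y in [5, 18]  -> 2 point(s)
  x = 8: RHS = 16, y in [4, 19]  -> 2 point(s)
  x = 9: RHS = 0, y in [0]  -> 1 point(s)
  x = 12: RHS = 1, y in [1, 22]  -> 2 point(s)
  x = 15: RHS = 6, y in [11, 12]  -> 2 point(s)
  x = 18: RHS = 16, y in [4, 19]  -> 2 point(s)
  x = 20: RHS = 16, y in [4, 19]  -> 2 point(s)
  x = 21: RHS = 9, y in [3, 20]  -> 2 point(s)
  x = 22: RHS = 13, y in [6, 17]  -> 2 point(s)
Affine points: 25. Add the point at infinity: total = 26.

#E(F_23) = 26
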